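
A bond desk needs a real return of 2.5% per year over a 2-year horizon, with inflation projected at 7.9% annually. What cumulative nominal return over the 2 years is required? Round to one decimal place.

Required annual nominal rate: (1+2.5%)(1+7.9%) − 1 = 10.5975%.
Cumulative over 2 years: (1 + 0.105975)^2 − 1 ≈ 0.22318.

22.3%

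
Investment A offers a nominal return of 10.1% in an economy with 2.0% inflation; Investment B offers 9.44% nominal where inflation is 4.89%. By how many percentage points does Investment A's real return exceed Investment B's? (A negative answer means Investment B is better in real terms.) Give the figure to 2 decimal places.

Investment A real return: 1.101/1.020 − 1 = 7.941%.
Investment B real return: 1.0944/1.0489 − 1 = 4.338%.
Difference: 7.941 − 4.338 = 3.603 pp.

3.60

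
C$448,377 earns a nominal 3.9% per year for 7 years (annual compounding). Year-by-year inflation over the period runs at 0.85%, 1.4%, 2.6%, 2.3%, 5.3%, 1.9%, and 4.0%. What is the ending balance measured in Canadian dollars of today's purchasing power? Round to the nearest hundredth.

C$489,304.73

Nominal value at maturity: C$448,377 × (1 + 3.9%)^7 ≈ C$586,073.60.
Price-level factor over 7 years: 1.0085 × 1.014 × 1.026 × 1.023 × 1.053 × 1.019 × 1.040 ≈ 1.1977681114.
Dividing the nominal maturity value by the price-level factor gives the value in today's money.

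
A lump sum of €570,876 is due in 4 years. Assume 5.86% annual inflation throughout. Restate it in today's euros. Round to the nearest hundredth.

€454,584.08

Price-level factor over 4 years: (1 + 5.86%)^4 ≈ 1.2558204723.
Purchasing power today: €570,876 divided by that factor.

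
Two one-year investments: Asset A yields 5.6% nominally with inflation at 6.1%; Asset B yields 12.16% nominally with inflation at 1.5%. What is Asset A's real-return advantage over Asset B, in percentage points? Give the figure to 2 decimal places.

Asset A real return: 1.056/1.061 − 1 = -0.471%.
Asset B real return: 1.1216/1.015 − 1 = 10.502%.
Difference: -0.471 − 10.502 = -10.973 pp.

-10.97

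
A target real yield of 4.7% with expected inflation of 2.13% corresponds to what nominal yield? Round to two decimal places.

6.93%

By the Fisher equation, 1 + r_nom = (1 + 4.7%)(1 + 2.13%) = 1.047 × 1.0213 = 1.0693011.
So r_nom = 6.93011%.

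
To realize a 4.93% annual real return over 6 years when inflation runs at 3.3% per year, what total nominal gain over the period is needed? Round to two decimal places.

62.18%

Required annual nominal rate: (1+4.93%)(1+3.3%) − 1 = 8.39269%.
Cumulative over 6 years: (1 + 0.0839269)^6 − 1 ≈ 0.62181.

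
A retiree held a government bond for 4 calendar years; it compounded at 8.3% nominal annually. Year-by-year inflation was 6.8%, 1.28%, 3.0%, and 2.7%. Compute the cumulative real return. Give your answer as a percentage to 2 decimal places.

Cumulative inflation factor: 1.068 × 1.0128 × 1.030 × 1.027 ≈ 1.14420.
Nominal growth factor: 1.37567. Real growth factor = 1.37567 / 1.14420 ≈ 1.20230.
Total real return ≈ 20.2295%.

20.23%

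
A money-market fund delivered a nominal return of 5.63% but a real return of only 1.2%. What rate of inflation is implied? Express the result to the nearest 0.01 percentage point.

4.38%

From (1+r_nom) = (1+r_real)(1+π), we get 1+π = (1 + 5.63%)/(1 + 1.2%) = 1.0563/1.012 ≈ 1.04377.
So π ≈ 4.3775%.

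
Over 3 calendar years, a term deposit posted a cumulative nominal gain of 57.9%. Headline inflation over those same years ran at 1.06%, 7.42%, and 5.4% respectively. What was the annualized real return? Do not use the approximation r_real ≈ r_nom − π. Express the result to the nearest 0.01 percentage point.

Cumulative inflation factor: 1.0106 × 1.0742 × 1.054 ≈ 1.14421.
Nominal growth factor: 1.57900. Real growth factor = 1.57900 / 1.14421 ≈ 1.37999.
Annualized: 1.37999^(1/3) − 1 ≈ 0.11333.

11.33%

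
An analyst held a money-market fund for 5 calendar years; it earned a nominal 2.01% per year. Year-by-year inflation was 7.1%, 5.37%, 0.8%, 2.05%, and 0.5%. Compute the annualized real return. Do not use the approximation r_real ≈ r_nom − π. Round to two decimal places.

Cumulative inflation factor: 1.071 × 1.0537 × 1.008 × 1.0205 × 1.005 ≈ 1.16666.
Nominal growth factor: 1.10462. Real growth factor = 1.10462 / 1.16666 ≈ 0.94682.
Annualized: 0.94682^(1/5) − 1 ≈ -0.01087.

-1.09%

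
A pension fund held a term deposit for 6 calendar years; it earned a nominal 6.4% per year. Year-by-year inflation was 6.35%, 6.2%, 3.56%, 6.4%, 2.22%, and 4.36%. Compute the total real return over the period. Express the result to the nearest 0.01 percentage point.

Cumulative inflation factor: 1.0635 × 1.062 × 1.0356 × 1.064 × 1.0222 × 1.0436 ≈ 1.32760.
Nominal growth factor: 1.45094. Real growth factor = 1.45094 / 1.32760 ≈ 1.09291.
Total real return ≈ 9.2909%.

9.29%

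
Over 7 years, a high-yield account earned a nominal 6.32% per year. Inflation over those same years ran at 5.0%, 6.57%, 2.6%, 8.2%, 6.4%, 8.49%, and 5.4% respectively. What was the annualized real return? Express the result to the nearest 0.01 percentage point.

0.23%

Cumulative inflation factor: 1.050 × 1.0657 × 1.026 × 1.082 × 1.064 × 1.0849 × 1.054 ≈ 1.51137.
Nominal growth factor: 1.53569. Real growth factor = 1.53569 / 1.51137 ≈ 1.01609.
Annualized: 1.01609^(1/7) − 1 ≈ 0.00228.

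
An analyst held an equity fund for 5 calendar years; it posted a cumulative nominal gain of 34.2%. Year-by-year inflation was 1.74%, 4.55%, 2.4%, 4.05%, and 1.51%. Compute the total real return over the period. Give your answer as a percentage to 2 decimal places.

16.65%

Cumulative inflation factor: 1.0174 × 1.0455 × 1.024 × 1.0405 × 1.0151 ≈ 1.15045.
Nominal growth factor: 1.34200. Real growth factor = 1.34200 / 1.15045 ≈ 1.16650.
Total real return ≈ 16.6503%.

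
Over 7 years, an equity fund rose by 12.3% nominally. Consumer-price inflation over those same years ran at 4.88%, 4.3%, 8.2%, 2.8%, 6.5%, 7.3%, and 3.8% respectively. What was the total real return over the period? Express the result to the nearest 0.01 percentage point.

-22.19%

Cumulative inflation factor: 1.0488 × 1.043 × 1.082 × 1.028 × 1.065 × 1.073 × 1.038 ≈ 1.44326.
Nominal growth factor: 1.12300. Real growth factor = 1.12300 / 1.44326 ≈ 0.77810.
Total real return ≈ -22.1899%.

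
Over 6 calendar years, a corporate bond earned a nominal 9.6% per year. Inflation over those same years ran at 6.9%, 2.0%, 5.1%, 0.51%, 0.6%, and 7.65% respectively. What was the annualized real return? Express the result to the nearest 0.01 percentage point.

Cumulative inflation factor: 1.069 × 1.020 × 1.051 × 1.0051 × 1.006 × 1.0765 ≈ 1.24739.
Nominal growth factor: 1.73326. Real growth factor = 1.73326 / 1.24739 ≈ 1.38951.
Annualized: 1.38951^(1/6) − 1 ≈ 0.05636.

5.64%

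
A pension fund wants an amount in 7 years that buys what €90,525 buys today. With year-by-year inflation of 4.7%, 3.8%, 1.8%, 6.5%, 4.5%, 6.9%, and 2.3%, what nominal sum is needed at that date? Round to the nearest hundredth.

€121,893.23

Cumulative price-level factor: 1.047 × 1.038 × 1.018 × 1.065 × 1.045 × 1.069 × 1.023 ≈ 1.3465145491.
The nominal amount required is €90,525 scaled up by that factor.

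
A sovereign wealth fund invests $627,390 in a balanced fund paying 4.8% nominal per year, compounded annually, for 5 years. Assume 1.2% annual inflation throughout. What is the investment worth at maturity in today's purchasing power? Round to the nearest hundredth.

Nominal value at maturity: $627,390 × (1 + 4.8%)^5 ≈ $793,129.32.
Price-level factor over 5 years: (1 + 1.2%)^5 ≈ 1.0614573839.
The maturity value deflated by that factor is the answer in today's purchasing power.

$747,207.88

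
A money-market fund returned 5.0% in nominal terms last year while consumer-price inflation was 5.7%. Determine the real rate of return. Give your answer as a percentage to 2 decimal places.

-0.66%

Real return via the Fisher equation: (1 + 5.0%)/(1 + 5.7%) − 1 = 1.050/1.057 − 1 ≈ -0.00662.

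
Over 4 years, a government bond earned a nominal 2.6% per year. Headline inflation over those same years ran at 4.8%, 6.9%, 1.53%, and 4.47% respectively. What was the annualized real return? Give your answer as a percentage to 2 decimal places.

-1.73%

Cumulative inflation factor: 1.048 × 1.069 × 1.0153 × 1.0447 ≈ 1.18830.
Nominal growth factor: 1.10813. Real growth factor = 1.10813 / 1.18830 ≈ 0.93253.
Annualized: 0.93253^(1/4) − 1 ≈ -0.01731.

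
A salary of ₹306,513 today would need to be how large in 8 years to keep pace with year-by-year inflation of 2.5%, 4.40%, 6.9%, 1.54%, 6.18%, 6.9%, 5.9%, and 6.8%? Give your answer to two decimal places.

Cumulative price-level factor: 1.025 × 1.0440 × 1.069 × 1.0154 × 1.0618 × 1.069 × 1.059 × 1.068 ≈ 1.4911690028.
Multiplying ₹306,513 by the price-level factor gives the future nominal sum.

₹457,062.68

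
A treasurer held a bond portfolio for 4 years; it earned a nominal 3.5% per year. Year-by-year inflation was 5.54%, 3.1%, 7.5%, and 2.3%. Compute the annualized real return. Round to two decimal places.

Cumulative inflation factor: 1.0554 × 1.031 × 1.075 × 1.023 ≈ 1.19663.
Nominal growth factor: 1.14752. Real growth factor = 1.14752 / 1.19663 ≈ 0.95896.
Annualized: 0.95896^(1/4) − 1 ≈ -0.01042.

-1.04%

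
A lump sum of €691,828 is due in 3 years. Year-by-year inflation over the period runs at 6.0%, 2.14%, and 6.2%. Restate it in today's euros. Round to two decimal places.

Price-level factor over 3 years: 1.060 × 1.0214 × 1.062 = 1.149810408.
Purchasing power today: €691,828 divided by that factor.

€601,688.76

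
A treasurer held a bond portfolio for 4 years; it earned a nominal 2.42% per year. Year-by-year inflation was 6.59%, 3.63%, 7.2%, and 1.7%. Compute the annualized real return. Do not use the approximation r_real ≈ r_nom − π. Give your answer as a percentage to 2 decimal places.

-2.23%

Cumulative inflation factor: 1.0659 × 1.0363 × 1.072 × 1.017 ≈ 1.20425.
Nominal growth factor: 1.10037. Real growth factor = 1.10037 / 1.20425 ≈ 0.91374.
Annualized: 0.91374^(1/4) − 1 ≈ -0.02230.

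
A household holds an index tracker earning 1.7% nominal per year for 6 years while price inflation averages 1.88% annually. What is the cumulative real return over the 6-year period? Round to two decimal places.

The annual real rate is (1+1.7%)/(1+1.88%) − 1 = -0.1767%.
Compounded over 6 years: (1 + -0.001767)^6 − 1 ≈ -0.01055.

-1.06%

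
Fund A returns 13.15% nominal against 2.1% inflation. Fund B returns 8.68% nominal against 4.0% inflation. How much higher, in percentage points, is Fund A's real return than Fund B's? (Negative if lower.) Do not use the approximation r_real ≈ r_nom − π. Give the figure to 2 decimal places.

6.32

Fund A real return: 1.1315/1.021 − 1 = 10.823%.
Fund B real return: 1.0868/1.040 − 1 = 4.500%.
Difference: 10.823 − 4.500 = 6.323 pp.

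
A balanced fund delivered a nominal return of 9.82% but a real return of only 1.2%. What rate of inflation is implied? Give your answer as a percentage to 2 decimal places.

From (1+r_nom) = (1+r_real)(1+π), we get 1+π = (1 + 9.82%)/(1 + 1.2%) = 1.0982/1.012 ≈ 1.08518.
So π ≈ 8.5178%.

8.52%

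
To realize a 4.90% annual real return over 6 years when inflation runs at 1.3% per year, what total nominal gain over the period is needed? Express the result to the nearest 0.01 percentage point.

Required annual nominal rate: (1+4.90%)(1+1.3%) − 1 = 6.2637%.
Cumulative over 6 years: (1 + 0.062637)^6 − 1 ≈ 0.43982.

43.98%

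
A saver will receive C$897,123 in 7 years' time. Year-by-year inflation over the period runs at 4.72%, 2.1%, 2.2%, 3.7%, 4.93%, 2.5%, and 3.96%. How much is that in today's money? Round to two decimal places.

Price-level factor over 7 years: 1.0472 × 1.021 × 1.022 × 1.037 × 1.0493 × 1.025 × 1.0396 ≈ 1.2669948130.
Purchasing power today: C$897,123 divided by that factor.

C$708,071.56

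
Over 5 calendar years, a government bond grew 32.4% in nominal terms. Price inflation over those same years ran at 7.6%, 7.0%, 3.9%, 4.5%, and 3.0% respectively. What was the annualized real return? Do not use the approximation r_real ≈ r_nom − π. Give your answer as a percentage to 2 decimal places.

0.56%

Cumulative inflation factor: 1.076 × 1.070 × 1.039 × 1.045 × 1.030 ≈ 1.28755.
Nominal growth factor: 1.32400. Real growth factor = 1.32400 / 1.28755 ≈ 1.02831.
Annualized: 1.02831^(1/5) − 1 ≈ 0.00560.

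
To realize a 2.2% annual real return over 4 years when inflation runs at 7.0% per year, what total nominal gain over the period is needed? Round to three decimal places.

Required annual nominal rate: (1+2.2%)(1+7.0%) − 1 = 9.354%.
Cumulative over 4 years: (1 + 0.09354)^4 − 1 ≈ 0.43001.

43.001%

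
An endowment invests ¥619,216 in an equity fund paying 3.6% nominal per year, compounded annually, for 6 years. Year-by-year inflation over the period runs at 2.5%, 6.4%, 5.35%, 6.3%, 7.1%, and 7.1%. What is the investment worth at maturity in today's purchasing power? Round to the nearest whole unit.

Nominal value at maturity: ¥619,216 × (1 + 3.6%)^6 ≈ ¥765,598.
Price-level factor over 6 years: 1.025 × 1.064 × 1.0535 × 1.063 × 1.071 × 1.071 ≈ 1.4009164647.
The maturity value deflated by that factor is the answer in today's purchasing power.

¥546,498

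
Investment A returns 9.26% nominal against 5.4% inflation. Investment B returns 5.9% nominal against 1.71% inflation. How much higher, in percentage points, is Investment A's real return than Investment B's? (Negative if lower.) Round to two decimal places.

-0.46

Investment A real return: 1.0926/1.054 − 1 = 3.662%.
Investment B real return: 1.059/1.0171 − 1 = 4.120%.
Difference: 3.662 − 4.120 = -0.458 pp.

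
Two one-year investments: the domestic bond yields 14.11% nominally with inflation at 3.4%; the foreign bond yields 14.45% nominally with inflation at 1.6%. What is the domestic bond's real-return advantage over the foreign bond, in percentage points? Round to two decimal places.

-2.29

The domestic bond real return: 1.1411/1.034 − 1 = 10.358%.
The foreign bond real return: 1.1445/1.016 − 1 = 12.648%.
Difference: 10.358 − 12.648 = -2.290 pp.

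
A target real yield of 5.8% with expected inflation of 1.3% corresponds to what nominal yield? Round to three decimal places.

By the Fisher equation, 1 + r_nom = (1 + 5.8%)(1 + 1.3%) = 1.058 × 1.013 = 1.071754.
So r_nom = 7.1754%.

7.175%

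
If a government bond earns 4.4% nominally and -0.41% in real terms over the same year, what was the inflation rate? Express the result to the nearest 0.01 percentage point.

4.83%

From (1+r_nom) = (1+r_real)(1+π), we get 1+π = (1 + 4.4%)/(1 − 0.41%) = 1.044/0.9959 ≈ 1.04830.
So π ≈ 4.8298%.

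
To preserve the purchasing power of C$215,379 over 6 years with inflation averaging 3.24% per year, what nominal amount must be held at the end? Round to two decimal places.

C$260,790.24

Cumulative price-level factor: (1+3.24%)^6 ≈ 1.2108433898.
The nominal amount required is C$215,379 scaled up by that factor.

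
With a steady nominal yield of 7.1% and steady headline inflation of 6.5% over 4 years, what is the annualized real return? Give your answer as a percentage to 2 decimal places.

0.56%

With constant rates the annual real return is the same each year: (1+7.1%)/(1+6.5%) − 1 = 0.00563.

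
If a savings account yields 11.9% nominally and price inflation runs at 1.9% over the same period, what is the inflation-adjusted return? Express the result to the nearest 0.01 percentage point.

9.81%

Real return via the Fisher equation: (1 + 11.9%)/(1 + 1.9%) − 1 = 1.119/1.019 − 1 ≈ 0.09814.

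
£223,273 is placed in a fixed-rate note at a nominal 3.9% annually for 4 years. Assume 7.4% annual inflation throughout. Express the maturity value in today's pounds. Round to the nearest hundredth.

£195,560.56

Nominal value at maturity: £223,273 × (1 + 3.9%)^4 ≈ £260,194.67.
Price-level factor over 4 years: (1 + 7.4%)^4 ≈ 1.3305068826.
Dividing the nominal maturity value by the price-level factor gives the value in today's money.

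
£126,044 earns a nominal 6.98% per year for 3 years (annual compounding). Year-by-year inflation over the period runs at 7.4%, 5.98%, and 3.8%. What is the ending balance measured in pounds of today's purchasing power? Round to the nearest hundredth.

Nominal value at maturity: £126,044 × (1 + 6.98%)^3 ≈ £154,322.75.
Price-level factor over 3 years: 1.074 × 1.0598 × 1.038 = 1.1814777576.
Dividing the nominal maturity value by the price-level factor gives the value in today's money.

£130,618.41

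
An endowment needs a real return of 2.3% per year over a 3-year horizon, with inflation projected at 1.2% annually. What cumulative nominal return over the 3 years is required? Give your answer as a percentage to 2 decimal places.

Required annual nominal rate: (1+2.3%)(1+1.2%) − 1 = 3.5276%.
Cumulative over 3 years: (1 + 0.035276)^3 − 1 ≈ 0.10961.

10.96%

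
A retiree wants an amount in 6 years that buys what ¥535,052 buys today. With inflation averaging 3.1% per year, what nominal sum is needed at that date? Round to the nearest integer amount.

Cumulative price-level factor: (1+3.1%)^6 ≈ 1.2010248455.
Multiplying ¥535,052 by the price-level factor gives the future nominal sum.

¥642,611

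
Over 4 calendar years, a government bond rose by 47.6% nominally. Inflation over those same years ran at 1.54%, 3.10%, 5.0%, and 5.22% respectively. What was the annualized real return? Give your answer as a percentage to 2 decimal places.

Cumulative inflation factor: 1.0154 × 1.0310 × 1.050 × 1.0522 ≈ 1.15660.
Nominal growth factor: 1.47600. Real growth factor = 1.47600 / 1.15660 ≈ 1.27615.
Annualized: 1.27615^(1/4) − 1 ≈ 0.06286.

6.29%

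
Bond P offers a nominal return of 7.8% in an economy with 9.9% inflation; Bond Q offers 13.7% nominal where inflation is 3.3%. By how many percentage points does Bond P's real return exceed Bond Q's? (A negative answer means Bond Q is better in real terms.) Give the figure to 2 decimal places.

-11.98

Bond P real return: 1.078/1.099 − 1 = -1.911%.
Bond Q real return: 1.137/1.033 − 1 = 10.068%.
Difference: -1.911 − 10.068 = -11.979 pp.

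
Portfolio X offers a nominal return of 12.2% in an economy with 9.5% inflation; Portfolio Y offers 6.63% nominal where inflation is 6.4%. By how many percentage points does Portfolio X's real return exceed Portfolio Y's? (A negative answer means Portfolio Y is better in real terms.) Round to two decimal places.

Portfolio X real return: 1.122/1.095 − 1 = 2.466%.
Portfolio Y real return: 1.0663/1.064 − 1 = 0.216%.
Difference: 2.466 − 0.216 = 2.250 pp.

2.25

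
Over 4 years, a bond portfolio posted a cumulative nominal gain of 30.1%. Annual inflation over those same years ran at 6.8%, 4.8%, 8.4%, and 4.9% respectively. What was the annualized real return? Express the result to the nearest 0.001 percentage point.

Cumulative inflation factor: 1.068 × 1.048 × 1.084 × 1.049 ≈ 1.27273.
Nominal growth factor: 1.30100. Real growth factor = 1.30100 / 1.27273 ≈ 1.02221.
Annualized: 1.02221^(1/4) − 1 ≈ 0.00551.

0.551%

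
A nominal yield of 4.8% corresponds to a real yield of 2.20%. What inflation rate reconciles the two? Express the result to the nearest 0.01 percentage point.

From (1+r_nom) = (1+r_real)(1+π), we get 1+π = (1 + 4.8%)/(1 + 2.20%) = 1.048/1.0220 ≈ 1.02544.
So π ≈ 2.5440%.

2.54%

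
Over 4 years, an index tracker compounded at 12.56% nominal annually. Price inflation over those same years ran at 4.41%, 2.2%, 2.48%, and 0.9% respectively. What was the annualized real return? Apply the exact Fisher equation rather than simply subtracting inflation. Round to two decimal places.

Cumulative inflation factor: 1.0441 × 1.022 × 1.0248 × 1.009 ≈ 1.10338.
Nominal growth factor: 1.60523. Real growth factor = 1.60523 / 1.10338 ≈ 1.45483.
Annualized: 1.45483^(1/4) − 1 ≈ 0.09826.

9.83%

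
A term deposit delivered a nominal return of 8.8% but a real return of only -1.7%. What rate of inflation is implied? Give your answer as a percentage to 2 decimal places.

From (1+r_nom) = (1+r_real)(1+π), we get 1+π = (1 + 8.8%)/(1 − 1.7%) = 1.088/0.983 ≈ 1.10682.
So π ≈ 10.6816%.

10.68%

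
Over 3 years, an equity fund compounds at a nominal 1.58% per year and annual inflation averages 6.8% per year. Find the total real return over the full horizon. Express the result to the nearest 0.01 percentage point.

The annual real rate is (1+1.58%)/(1+6.8%) − 1 = -4.8876%.
Compounded over 3 years: (1 + -0.048876)^3 − 1 ≈ -0.13958.

-13.96%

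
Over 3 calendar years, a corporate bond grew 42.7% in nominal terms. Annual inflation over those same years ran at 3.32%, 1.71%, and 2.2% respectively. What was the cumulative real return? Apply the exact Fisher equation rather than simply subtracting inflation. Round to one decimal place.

Cumulative inflation factor: 1.0332 × 1.0171 × 1.022 ≈ 1.07399.
Nominal growth factor: 1.42700. Real growth factor = 1.42700 / 1.07399 ≈ 1.32869.
Total real return ≈ 32.8694%.

32.9%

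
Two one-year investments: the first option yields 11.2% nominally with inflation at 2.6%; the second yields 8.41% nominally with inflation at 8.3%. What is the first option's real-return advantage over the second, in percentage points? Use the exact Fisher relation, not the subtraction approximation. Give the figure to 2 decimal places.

The first option real return: 1.112/1.026 − 1 = 8.382%.
The second real return: 1.0841/1.083 − 1 = 0.102%.
Difference: 8.382 − 0.102 = 8.280 pp.

8.28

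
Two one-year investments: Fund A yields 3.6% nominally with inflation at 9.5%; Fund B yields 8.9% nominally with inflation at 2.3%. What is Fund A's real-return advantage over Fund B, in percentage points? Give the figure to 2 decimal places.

Fund A real return: 1.036/1.095 − 1 = -5.388%.
Fund B real return: 1.089/1.023 − 1 = 6.452%.
Difference: -5.388 − 6.452 = -11.840 pp.

-11.84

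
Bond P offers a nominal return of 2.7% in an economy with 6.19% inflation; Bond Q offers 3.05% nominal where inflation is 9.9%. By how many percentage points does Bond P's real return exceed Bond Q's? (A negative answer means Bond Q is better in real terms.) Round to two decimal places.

2.95

Bond P real return: 1.027/1.0619 − 1 = -3.287%.
Bond Q real return: 1.0305/1.099 − 1 = -6.233%.
Difference: -3.287 − (-6.233) = 2.946 pp.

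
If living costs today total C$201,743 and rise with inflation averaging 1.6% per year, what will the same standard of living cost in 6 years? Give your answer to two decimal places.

Cumulative price-level factor: (1+1.6%)^6 ≈ 1.0999229093.
The nominal amount required is C$201,743 scaled up by that factor.

C$221,901.75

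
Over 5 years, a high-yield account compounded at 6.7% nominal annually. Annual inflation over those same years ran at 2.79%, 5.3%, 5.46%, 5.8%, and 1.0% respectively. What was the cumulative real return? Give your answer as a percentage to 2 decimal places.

13.38%

Cumulative inflation factor: 1.0279 × 1.053 × 1.0546 × 1.058 × 1.010 ≈ 1.21976.
Nominal growth factor: 1.38300. Real growth factor = 1.38300 / 1.21976 ≈ 1.13383.
Total real return ≈ 13.3830%.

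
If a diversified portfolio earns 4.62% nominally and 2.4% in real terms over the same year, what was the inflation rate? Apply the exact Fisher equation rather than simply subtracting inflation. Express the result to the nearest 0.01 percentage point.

From (1+r_nom) = (1+r_real)(1+π), we get 1+π = (1 + 4.62%)/(1 + 2.4%) = 1.0462/1.024 ≈ 1.02168.
So π ≈ 2.1680%.

2.17%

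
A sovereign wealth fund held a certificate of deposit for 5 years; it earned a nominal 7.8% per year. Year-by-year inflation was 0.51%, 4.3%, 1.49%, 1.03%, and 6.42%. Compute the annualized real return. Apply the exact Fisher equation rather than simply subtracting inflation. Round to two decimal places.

4.94%

Cumulative inflation factor: 1.0051 × 1.043 × 1.0149 × 1.0103 × 1.0642 ≈ 1.14391.
Nominal growth factor: 1.45577. Real growth factor = 1.45577 / 1.14391 ≈ 1.27263.
Annualized: 1.27263^(1/5) − 1 ≈ 0.04940.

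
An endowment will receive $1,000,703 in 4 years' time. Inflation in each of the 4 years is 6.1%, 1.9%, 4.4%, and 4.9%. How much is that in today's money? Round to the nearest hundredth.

$845,161.39

Price-level factor over 4 years: 1.061 × 1.019 × 1.044 × 1.049 ≈ 1.1840377658.
Purchasing power today: $1,000,703 divided by that factor.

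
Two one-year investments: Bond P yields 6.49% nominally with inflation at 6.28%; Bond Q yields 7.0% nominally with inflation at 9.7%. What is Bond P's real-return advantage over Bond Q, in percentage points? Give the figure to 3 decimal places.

2.659

Bond P real return: 1.0649/1.0628 − 1 = 0.1976%.
Bond Q real return: 1.070/1.097 − 1 = -2.4613%.
Difference: 0.1976 − (-2.4613) = 2.6589 pp.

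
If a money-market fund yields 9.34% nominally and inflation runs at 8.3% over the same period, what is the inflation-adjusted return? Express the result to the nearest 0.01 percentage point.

0.96%

Real return via the Fisher equation: (1 + 9.34%)/(1 + 8.3%) − 1 = 1.0934/1.083 − 1 ≈ 0.00960.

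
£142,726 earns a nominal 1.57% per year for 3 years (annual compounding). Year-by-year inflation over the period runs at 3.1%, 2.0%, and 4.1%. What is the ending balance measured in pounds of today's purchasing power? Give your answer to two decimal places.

Nominal value at maturity: £142,726 × (1 + 1.57%)^3 ≈ £149,554.49.
Price-level factor over 3 years: 1.031 × 1.020 × 1.041 = 1.09473642.
The maturity value deflated by that factor is the answer in today's purchasing power.

£136,612.33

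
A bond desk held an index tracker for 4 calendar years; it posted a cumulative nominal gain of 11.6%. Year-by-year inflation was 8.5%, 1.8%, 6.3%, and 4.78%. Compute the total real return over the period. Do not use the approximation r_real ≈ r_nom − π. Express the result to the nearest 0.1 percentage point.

-9.3%

Cumulative inflation factor: 1.085 × 1.018 × 1.063 × 1.0478 ≈ 1.23024.
Nominal growth factor: 1.11600. Real growth factor = 1.11600 / 1.23024 ≈ 0.90714.
Total real return ≈ -9.2859%.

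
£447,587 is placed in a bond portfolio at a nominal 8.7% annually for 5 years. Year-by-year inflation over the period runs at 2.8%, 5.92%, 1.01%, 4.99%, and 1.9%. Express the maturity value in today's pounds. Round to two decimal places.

£577,254.87

Nominal value at maturity: £447,587 × (1 + 8.7%)^5 ≈ £679,243.02.
Price-level factor over 5 years: 1.028 × 1.0592 × 1.0101 × 1.0499 × 1.019 ≈ 1.1766778481.
Dividing the nominal maturity value by the price-level factor gives the value in today's money.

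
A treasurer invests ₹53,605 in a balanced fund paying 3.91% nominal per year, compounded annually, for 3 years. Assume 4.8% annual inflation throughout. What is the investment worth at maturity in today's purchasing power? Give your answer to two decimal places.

Nominal value at maturity: ₹53,605 × (1 + 3.91%)^3 ≈ ₹60,141.93.
Price-level factor over 3 years: (1 + 4.8%)^3 = 1.151022592.
The maturity value deflated by that factor is the answer in today's purchasing power.

₹52,250.87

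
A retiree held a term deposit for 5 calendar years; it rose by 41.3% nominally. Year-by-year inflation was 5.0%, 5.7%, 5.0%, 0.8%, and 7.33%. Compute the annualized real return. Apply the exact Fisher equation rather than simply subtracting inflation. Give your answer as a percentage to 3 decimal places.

2.306%

Cumulative inflation factor: 1.050 × 1.057 × 1.050 × 1.008 × 1.0733 ≈ 1.26077.
Nominal growth factor: 1.41300. Real growth factor = 1.41300 / 1.26077 ≈ 1.12075.
Annualized: 1.12075^(1/5) − 1 ≈ 0.02306.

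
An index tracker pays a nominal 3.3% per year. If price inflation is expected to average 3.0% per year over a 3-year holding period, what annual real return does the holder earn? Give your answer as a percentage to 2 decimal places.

With constant rates the annual real return is the same each year: (1+3.3%)/(1+3.0%) − 1 = 0.00291.

0.29%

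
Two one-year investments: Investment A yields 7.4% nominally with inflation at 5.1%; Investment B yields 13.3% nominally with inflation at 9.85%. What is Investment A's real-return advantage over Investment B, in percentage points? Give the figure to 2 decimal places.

-0.95

Investment A real return: 1.074/1.051 − 1 = 2.188%.
Investment B real return: 1.133/1.0985 − 1 = 3.141%.
Difference: 2.188 − 3.141 = -0.953 pp.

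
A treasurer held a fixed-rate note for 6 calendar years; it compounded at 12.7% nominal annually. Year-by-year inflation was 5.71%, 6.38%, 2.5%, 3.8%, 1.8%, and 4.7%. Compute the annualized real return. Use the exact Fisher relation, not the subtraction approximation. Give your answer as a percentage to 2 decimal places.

8.22%

Cumulative inflation factor: 1.0571 × 1.0638 × 1.025 × 1.038 × 1.018 × 1.047 ≈ 1.27524.
Nominal growth factor: 2.04901. Real growth factor = 2.04901 / 1.27524 ≈ 1.60676.
Annualized: 1.60676^(1/6) − 1 ≈ 0.08224.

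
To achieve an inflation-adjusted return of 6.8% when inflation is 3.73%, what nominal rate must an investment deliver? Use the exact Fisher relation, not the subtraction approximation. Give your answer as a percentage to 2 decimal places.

By the Fisher equation, 1 + r_nom = (1 + 6.8%)(1 + 3.73%) = 1.068 × 1.0373 = 1.1078364.
So r_nom = 10.78364%.

10.78%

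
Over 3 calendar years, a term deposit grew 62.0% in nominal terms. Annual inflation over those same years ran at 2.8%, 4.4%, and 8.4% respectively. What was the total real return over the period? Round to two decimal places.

39.25%

Cumulative inflation factor: 1.028 × 1.044 × 1.084 ≈ 1.16338.
Nominal growth factor: 1.62000. Real growth factor = 1.62000 / 1.16338 ≈ 1.39249.
Total real return ≈ 39.2490%.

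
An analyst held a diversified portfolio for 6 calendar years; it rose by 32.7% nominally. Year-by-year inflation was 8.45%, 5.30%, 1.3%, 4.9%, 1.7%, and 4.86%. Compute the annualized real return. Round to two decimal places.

0.42%

Cumulative inflation factor: 1.0845 × 1.0530 × 1.013 × 1.049 × 1.017 × 1.0486 ≈ 1.29412.
Nominal growth factor: 1.32700. Real growth factor = 1.32700 / 1.29412 ≈ 1.02541.
Annualized: 1.02541^(1/6) − 1 ≈ 0.00419.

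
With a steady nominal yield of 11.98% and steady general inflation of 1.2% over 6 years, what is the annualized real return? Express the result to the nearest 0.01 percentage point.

With constant rates the annual real return is the same each year: (1+11.98%)/(1+1.2%) − 1 = 0.10652.

10.65%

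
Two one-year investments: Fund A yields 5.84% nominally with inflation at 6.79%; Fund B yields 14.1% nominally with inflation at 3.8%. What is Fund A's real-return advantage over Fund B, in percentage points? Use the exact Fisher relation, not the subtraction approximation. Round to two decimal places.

Fund A real return: 1.0584/1.0679 − 1 = -0.890%.
Fund B real return: 1.141/1.038 − 1 = 9.923%.
Difference: -0.890 − 9.923 = -10.813 pp.

-10.81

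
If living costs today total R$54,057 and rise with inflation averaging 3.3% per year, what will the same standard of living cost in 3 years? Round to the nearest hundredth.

Cumulative price-level factor: (1+3.3%)^3 = 1.102302937.
Multiplying R$54,057 by the price-level factor gives the future nominal sum.

R$59,587.19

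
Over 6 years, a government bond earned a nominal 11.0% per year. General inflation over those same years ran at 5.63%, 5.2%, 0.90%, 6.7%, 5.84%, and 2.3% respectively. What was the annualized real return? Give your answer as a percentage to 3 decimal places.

Cumulative inflation factor: 1.0563 × 1.052 × 1.0090 × 1.067 × 1.0584 × 1.023 ≈ 1.29534.
Nominal growth factor: 1.87041. Real growth factor = 1.87041 / 1.29534 ≈ 1.44396.
Annualized: 1.44396^(1/6) − 1 ≈ 0.06314.

6.314%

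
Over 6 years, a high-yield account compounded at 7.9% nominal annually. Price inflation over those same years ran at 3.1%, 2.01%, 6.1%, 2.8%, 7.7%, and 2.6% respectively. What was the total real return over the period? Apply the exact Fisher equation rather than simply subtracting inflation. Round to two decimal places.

24.50%

Cumulative inflation factor: 1.031 × 1.0201 × 1.061 × 1.028 × 1.077 × 1.026 ≈ 1.26757.
Nominal growth factor: 1.57808. Real growth factor = 1.57808 / 1.26757 ≈ 1.24496.
Total real return ≈ 24.4961%.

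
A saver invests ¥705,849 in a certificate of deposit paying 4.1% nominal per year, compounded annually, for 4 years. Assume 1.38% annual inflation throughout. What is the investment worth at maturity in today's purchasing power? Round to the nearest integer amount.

Nominal value at maturity: ¥705,849 × (1 + 4.1%)^4 ≈ ¥828,924.
Price-level factor over 4 years: (1 + 1.38%)^4 ≈ 1.0563531886.
The maturity value deflated by that factor is the answer in today's purchasing power.

¥784,703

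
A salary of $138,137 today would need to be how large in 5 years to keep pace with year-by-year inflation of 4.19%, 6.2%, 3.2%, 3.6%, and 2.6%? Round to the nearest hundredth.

Cumulative price-level factor: 1.0419 × 1.062 × 1.032 × 1.036 × 1.026 ≈ 1.2137727086.
Multiplying $138,137 by the price-level factor gives the future nominal sum.

$167,666.92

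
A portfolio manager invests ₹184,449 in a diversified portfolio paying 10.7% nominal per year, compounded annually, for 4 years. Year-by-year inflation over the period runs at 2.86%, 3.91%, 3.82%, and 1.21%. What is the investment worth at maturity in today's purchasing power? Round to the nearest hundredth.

Nominal value at maturity: ₹184,449 × (1 + 10.7%)^4 ≈ ₹276,991.72.
Price-level factor over 4 years: 1.0286 × 1.0391 × 1.0382 × 1.0121 ≈ 1.1230738477.
The maturity value deflated by that factor is the answer in today's purchasing power.

₹246,637.14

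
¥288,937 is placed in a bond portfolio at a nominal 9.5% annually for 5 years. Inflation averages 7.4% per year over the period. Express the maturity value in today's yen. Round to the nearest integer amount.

Nominal value at maturity: ¥288,937 × (1 + 9.5%)^5 ≈ ¥454,856.
Price-level factor over 5 years: (1 + 7.4%)^5 ≈ 1.4289643919.
Dividing the nominal maturity value by the price-level factor gives the value in today's money.

¥318,312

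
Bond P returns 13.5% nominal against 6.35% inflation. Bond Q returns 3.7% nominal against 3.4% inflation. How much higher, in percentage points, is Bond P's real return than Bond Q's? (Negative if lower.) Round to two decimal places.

Bond P real return: 1.135/1.0635 − 1 = 6.723%.
Bond Q real return: 1.037/1.034 − 1 = 0.290%.
Difference: 6.723 − 0.290 = 6.433 pp.

6.43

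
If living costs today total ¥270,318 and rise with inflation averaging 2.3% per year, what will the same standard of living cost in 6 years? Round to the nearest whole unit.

Cumulative price-level factor: (1+2.3%)^6 ≈ 1.1461825764.
Multiplying ¥270,318 by the price-level factor gives the future nominal sum.

¥309,834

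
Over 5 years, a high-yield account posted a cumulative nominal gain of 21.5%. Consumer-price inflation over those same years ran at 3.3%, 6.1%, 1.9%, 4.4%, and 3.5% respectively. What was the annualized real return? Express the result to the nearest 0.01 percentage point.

Cumulative inflation factor: 1.033 × 1.061 × 1.019 × 1.044 × 1.035 ≈ 1.20679.
Nominal growth factor: 1.21500. Real growth factor = 1.21500 / 1.20679 ≈ 1.00681.
Annualized: 1.00681^(1/5) − 1 ≈ 0.00136.

0.14%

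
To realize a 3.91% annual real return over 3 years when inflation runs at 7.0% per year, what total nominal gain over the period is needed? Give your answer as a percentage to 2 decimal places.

Required annual nominal rate: (1+3.91%)(1+7.0%) − 1 = 11.1837%.
Cumulative over 3 years: (1 + 0.111837)^3 − 1 ≈ 0.37443.

37.44%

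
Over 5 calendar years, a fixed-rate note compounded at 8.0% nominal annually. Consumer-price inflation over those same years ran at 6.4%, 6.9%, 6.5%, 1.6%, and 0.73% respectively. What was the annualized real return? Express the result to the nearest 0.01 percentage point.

Cumulative inflation factor: 1.064 × 1.069 × 1.065 × 1.016 × 1.0073 ≈ 1.23971.
Nominal growth factor: 1.46933. Real growth factor = 1.46933 / 1.23971 ≈ 1.18522.
Annualized: 1.18522^(1/5) − 1 ≈ 0.03457.

3.46%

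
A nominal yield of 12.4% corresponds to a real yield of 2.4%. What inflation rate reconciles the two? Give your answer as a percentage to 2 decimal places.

9.77%

From (1+r_nom) = (1+r_real)(1+π), we get 1+π = (1 + 12.4%)/(1 + 2.4%) = 1.124/1.024 ≈ 1.09766.
So π ≈ 9.7656%.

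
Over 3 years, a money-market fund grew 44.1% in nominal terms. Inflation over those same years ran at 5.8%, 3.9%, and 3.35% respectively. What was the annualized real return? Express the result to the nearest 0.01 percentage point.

Cumulative inflation factor: 1.058 × 1.039 × 1.0335 ≈ 1.13609.
Nominal growth factor: 1.44100. Real growth factor = 1.44100 / 1.13609 ≈ 1.26839.
Annualized: 1.26839^(1/3) − 1 ≈ 0.08247.

8.25%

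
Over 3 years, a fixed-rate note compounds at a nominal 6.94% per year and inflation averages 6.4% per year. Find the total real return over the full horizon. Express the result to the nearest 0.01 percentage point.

The annual real rate is (1+6.94%)/(1+6.4%) − 1 = 0.5075%.
Compounded over 3 years: (1 + 0.005075)^3 − 1 ≈ 0.01530.

1.53%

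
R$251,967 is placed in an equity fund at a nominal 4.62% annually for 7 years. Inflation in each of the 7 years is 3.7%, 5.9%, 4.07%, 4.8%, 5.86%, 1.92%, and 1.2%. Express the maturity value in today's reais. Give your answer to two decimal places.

R$264,309.82

Nominal value at maturity: R$251,967 × (1 + 4.62%)^7 ≈ R$345,658.05.
Price-level factor over 7 years: 1.037 × 1.059 × 1.0407 × 1.048 × 1.0586 × 1.0192 × 1.012 ≈ 1.3077760236.
The maturity value deflated by that factor is the answer in today's purchasing power.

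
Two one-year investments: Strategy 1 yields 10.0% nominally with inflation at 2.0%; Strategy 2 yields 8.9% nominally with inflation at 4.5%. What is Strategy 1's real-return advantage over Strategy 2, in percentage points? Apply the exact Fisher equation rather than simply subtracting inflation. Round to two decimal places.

Strategy 1 real return: 1.100/1.020 − 1 = 7.843%.
Strategy 2 real return: 1.089/1.045 − 1 = 4.211%.
Difference: 7.843 − 4.211 = 3.632 pp.

3.63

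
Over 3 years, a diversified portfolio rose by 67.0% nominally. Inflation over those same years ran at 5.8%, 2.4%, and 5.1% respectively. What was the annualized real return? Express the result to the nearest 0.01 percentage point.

Cumulative inflation factor: 1.058 × 1.024 × 1.051 ≈ 1.13864.
Nominal growth factor: 1.67000. Real growth factor = 1.67000 / 1.13864 ≈ 1.46666.
Annualized: 1.46666^(1/3) − 1 ≈ 0.13617.

13.62%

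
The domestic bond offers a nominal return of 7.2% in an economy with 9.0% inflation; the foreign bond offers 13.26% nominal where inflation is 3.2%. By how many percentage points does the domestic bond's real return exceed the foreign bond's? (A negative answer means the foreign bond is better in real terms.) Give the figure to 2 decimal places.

The domestic bond real return: 1.072/1.090 − 1 = -1.651%.
The foreign bond real return: 1.1326/1.032 − 1 = 9.748%.
Difference: -1.651 − 9.748 = -11.399 pp.

-11.40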